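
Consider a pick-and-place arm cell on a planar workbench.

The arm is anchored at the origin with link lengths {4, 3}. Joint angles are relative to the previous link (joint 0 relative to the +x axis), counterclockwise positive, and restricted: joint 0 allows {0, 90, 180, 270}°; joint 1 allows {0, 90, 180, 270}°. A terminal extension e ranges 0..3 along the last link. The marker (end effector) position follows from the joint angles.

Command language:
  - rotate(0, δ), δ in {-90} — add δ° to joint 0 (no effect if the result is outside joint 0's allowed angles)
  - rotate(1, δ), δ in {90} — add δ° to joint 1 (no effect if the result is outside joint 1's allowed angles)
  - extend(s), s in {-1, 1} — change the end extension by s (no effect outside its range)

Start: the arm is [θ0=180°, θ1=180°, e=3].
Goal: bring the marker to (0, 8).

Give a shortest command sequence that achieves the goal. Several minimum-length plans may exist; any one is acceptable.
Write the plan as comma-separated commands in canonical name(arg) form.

rotate(0, -90), rotate(1, 90), rotate(1, 90), extend(-1), extend(-1)

start: [θ0=180°, θ1=180°, e=3]
1. rotate(0, -90) → [θ0=90°, θ1=180°, e=3]
2. rotate(1, 90) → [θ0=90°, θ1=270°, e=3]
3. rotate(1, 90) → [θ0=90°, θ1=0°, e=3]
4. extend(-1) → [θ0=90°, θ1=0°, e=2]
5. extend(-1) → [θ0=90°, θ1=0°, e=1]
nothing shorter than 5 reaches the goal.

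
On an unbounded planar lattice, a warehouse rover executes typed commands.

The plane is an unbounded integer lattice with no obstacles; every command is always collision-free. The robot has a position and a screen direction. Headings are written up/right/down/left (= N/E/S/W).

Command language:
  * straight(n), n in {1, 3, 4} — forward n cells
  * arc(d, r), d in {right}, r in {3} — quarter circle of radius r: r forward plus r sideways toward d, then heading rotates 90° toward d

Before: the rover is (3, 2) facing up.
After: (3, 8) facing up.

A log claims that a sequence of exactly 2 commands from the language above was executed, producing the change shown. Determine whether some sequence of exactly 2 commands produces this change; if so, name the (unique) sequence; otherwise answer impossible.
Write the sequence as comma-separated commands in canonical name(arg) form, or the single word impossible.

straight(3), straight(3)

key: still facing N at the end — nothing in the sequence rotates
t0: (3, 2) facing up
step 1 (straight(3)): (3, 5) facing up
step 2 (straight(3)): (3, 8) facing up
no other 2-command option fits: unique.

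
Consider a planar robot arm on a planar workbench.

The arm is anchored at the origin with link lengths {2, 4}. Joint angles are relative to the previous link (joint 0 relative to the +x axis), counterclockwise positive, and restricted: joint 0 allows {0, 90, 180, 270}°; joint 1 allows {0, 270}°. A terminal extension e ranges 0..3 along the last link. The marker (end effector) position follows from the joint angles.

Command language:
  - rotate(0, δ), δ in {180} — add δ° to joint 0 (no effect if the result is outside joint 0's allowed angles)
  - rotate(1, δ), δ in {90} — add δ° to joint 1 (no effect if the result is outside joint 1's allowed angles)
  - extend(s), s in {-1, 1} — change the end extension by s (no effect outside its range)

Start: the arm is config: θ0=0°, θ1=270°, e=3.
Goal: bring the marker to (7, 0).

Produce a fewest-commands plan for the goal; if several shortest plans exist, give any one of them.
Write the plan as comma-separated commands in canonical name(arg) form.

start: config: θ0=0°, θ1=270°, e=3
1. extend(-1) → config: θ0=0°, θ1=270°, e=2
2. extend(-1) → config: θ0=0°, θ1=270°, e=1
3. rotate(1, 90) → config: θ0=0°, θ1=0°, e=1
minimal: 3 command(s), checked below 3.

extend(-1), extend(-1), rotate(1, 90)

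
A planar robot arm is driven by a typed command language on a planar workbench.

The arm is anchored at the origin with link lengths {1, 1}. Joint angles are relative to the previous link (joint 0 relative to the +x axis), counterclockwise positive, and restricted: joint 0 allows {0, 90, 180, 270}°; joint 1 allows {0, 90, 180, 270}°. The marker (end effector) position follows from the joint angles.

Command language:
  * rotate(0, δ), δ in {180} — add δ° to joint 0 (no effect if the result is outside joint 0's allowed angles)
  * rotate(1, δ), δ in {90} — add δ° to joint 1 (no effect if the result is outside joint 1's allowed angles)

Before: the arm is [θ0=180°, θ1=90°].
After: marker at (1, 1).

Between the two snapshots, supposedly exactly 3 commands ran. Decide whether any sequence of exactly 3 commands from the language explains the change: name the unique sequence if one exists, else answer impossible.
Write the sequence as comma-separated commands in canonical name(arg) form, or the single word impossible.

rotate(0, 180), rotate(0, 180), rotate(0, 180)

t0: [θ0=180°, θ1=90°]
step 1 (rotate(0, 180)): [θ0=0°, θ1=90°]
step 2 (rotate(0, 180)): [θ0=180°, θ1=90°]
step 3 (rotate(0, 180)): [θ0=0°, θ1=90°]
no other 3-command option fits: unique.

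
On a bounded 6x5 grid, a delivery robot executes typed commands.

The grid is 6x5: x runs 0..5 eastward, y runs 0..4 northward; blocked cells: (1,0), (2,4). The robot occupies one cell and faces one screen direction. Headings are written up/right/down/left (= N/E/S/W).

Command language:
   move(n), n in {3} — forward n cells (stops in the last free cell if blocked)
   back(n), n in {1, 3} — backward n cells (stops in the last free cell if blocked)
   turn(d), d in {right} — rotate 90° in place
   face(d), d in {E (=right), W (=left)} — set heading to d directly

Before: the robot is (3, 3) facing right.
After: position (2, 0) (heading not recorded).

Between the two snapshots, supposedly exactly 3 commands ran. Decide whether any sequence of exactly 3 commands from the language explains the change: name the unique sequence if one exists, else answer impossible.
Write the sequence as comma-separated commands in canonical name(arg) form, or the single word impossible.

back(1), turn(right), move(3)

key: order matters: swapping back(1) and move(3) lands elsewhere
begin: (3, 3) facing right
[1] after back(1): (2, 3) facing right
[2] after turn(right): (2, 3) facing down
[3] after move(3): (2, 0) facing down
uniquely the one of 216 3-step routes that fits.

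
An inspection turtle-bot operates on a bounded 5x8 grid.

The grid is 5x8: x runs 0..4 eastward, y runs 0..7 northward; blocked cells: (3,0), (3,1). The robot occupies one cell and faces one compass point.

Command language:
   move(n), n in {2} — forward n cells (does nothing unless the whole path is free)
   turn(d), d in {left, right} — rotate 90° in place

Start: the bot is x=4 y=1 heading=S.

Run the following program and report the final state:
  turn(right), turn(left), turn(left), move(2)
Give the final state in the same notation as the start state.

from: x=4 y=1 heading=S
[1] after turn(right): x=4 y=1 heading=W
[2] after turn(left): x=4 y=1 heading=S
[3] after turn(left): x=4 y=1 heading=E
[4] after move(2): x=4 y=1 heading=E

x=4 y=1 heading=E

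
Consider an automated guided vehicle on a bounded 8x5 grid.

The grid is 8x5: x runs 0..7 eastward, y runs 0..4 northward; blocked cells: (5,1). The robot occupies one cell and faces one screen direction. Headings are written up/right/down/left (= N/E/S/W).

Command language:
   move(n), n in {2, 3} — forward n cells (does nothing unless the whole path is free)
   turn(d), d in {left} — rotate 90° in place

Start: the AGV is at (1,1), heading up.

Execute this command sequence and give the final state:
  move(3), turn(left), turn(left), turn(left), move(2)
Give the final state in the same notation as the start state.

start: at (1,1), heading up
[1] after move(3): at (1,4), heading up
[2] after turn(left): at (1,4), heading left
[3] after turn(left): at (1,4), heading down
[4] after turn(left): at (1,4), heading right
[5] after move(2): at (3,4), heading right

at (3,4), heading right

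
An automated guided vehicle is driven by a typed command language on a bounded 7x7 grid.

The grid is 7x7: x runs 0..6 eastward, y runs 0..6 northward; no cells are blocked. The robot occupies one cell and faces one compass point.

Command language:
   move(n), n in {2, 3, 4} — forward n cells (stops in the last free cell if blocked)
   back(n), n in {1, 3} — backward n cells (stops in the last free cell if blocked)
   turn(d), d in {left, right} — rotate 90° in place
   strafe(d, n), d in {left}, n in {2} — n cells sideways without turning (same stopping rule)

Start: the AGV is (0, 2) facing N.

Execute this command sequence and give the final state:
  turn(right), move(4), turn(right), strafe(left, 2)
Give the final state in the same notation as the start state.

(6, 2) facing S

begin: (0, 2) facing N
1. turn(right) → (0, 2) facing E
2. move(4) → (4, 2) facing E
3. turn(right) → (4, 2) facing S
4. strafe(left, 2) → (6, 2) facing S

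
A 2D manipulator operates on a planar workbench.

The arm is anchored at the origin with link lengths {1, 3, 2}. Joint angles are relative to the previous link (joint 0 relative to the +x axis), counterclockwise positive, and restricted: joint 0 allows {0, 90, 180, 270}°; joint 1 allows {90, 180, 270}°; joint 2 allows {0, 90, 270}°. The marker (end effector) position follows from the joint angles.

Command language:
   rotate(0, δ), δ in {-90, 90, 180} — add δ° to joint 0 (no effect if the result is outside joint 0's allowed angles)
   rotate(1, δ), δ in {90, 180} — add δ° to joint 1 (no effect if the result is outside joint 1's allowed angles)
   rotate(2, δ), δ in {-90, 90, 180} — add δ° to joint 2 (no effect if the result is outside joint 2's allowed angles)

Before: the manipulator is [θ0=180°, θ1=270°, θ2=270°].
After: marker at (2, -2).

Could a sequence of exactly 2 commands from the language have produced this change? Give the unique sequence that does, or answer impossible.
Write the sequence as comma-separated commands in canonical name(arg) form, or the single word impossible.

key: running rotate(1, 90) before rotate(1, 180) would end elsewhere — order is forced
from: [θ0=180°, θ1=270°, θ2=270°]
1. rotate(1, 180) → [θ0=180°, θ1=90°, θ2=270°]
2. rotate(1, 90) → [θ0=180°, θ1=180°, θ2=270°]
no rival 2-sequence matches.

rotate(1, 180), rotate(1, 90)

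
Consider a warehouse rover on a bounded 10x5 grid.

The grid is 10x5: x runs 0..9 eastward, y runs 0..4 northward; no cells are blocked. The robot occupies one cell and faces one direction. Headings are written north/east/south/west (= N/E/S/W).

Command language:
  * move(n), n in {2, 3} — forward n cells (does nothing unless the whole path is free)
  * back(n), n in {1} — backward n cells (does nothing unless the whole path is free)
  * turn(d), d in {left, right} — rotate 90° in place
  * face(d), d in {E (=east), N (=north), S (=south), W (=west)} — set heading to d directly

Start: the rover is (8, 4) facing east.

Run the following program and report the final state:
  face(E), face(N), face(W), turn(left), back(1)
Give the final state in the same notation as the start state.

(8, 4) facing south

t0: (8, 4) facing east
[1] after face(E): (8, 4) facing east
[2] after face(N): (8, 4) facing north
[3] after face(W): (8, 4) facing west
[4] after turn(left): (8, 4) facing south
[5] after back(1): (8, 4) facing south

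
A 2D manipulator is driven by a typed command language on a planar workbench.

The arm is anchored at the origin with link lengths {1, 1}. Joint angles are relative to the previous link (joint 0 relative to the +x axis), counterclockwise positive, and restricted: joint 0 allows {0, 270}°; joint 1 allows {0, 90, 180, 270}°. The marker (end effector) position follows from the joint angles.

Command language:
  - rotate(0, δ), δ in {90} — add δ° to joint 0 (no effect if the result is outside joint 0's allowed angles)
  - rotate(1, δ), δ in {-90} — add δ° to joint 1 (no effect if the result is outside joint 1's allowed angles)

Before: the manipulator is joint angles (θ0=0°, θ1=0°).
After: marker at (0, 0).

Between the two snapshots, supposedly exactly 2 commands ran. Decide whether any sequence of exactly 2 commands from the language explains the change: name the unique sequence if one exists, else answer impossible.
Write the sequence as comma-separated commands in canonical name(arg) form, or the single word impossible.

t0: joint angles (θ0=0°, θ1=0°)
step 1 (rotate(1, -90)): joint angles (θ0=0°, θ1=270°)
step 2 (rotate(1, -90)): joint angles (θ0=0°, θ1=180°)
all 4 alternatives checked — unique.

rotate(1, -90), rotate(1, -90)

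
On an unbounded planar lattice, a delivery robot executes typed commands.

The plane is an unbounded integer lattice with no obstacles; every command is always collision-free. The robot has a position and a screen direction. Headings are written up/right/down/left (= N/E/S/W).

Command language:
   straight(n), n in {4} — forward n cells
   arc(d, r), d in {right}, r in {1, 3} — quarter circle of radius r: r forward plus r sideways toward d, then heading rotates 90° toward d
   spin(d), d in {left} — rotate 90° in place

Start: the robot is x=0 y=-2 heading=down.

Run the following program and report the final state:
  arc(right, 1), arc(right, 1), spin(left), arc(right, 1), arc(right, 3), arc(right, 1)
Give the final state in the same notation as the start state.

initial: x=0 y=-2 heading=down
1. arc(right, 1) → x=-1 y=-3 heading=left
2. arc(right, 1) → x=-2 y=-2 heading=up
3. spin(left) → x=-2 y=-2 heading=left
4. arc(right, 1) → x=-3 y=-1 heading=up
5. arc(right, 3) → x=0 y=2 heading=right
6. arc(right, 1) → x=1 y=1 heading=down

x=1 y=1 heading=down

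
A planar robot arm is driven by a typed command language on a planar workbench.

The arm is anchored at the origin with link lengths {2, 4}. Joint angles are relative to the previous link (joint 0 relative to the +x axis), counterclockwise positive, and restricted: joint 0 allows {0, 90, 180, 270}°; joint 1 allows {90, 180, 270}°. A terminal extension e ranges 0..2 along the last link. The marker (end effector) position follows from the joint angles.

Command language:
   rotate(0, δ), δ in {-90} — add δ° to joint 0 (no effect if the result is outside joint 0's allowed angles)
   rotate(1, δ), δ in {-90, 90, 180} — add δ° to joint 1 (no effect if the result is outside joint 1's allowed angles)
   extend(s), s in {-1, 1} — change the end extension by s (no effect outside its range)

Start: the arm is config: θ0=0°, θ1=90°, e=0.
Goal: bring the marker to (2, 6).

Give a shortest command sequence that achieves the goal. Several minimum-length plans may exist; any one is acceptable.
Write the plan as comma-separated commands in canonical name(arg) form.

extend(1), extend(1)

initial: config: θ0=0°, θ1=90°, e=0
t=1 extend(1) ⇒ config: θ0=0°, θ1=90°, e=1
t=2 extend(1) ⇒ config: θ0=0°, θ1=90°, e=2
minimal: 2 command(s), checked below 2.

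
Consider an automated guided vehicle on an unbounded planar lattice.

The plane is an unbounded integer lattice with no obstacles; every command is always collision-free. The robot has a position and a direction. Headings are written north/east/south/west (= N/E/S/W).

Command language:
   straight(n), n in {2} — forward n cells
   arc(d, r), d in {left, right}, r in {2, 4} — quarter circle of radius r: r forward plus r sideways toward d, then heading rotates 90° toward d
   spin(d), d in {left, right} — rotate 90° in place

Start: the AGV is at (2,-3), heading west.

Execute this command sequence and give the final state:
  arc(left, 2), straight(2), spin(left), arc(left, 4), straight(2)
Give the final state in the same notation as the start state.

from: at (2,-3), heading west
1. arc(left, 2) → at (0,-5), heading south
2. straight(2) → at (0,-7), heading south
3. spin(left) → at (0,-7), heading east
4. arc(left, 4) → at (4,-3), heading north
5. straight(2) → at (4,-1), heading north

at (4,-1), heading north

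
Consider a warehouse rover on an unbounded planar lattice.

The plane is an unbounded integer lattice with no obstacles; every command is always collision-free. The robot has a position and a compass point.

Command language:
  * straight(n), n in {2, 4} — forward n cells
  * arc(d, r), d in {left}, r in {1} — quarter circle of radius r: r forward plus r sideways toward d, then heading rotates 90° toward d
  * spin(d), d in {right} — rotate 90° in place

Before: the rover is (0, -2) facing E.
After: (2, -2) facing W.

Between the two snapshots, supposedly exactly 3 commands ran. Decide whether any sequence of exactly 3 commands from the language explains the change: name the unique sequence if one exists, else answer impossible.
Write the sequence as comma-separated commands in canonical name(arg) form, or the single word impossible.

key: position moved to (2,-2) AND the heading swung to W — translation plus rotation needed
initial: (0, -2) facing E
t=1 straight(2) ⇒ (2, -2) facing E
t=2 spin(right) ⇒ (2, -2) facing S
t=3 spin(right) ⇒ (2, -2) facing W
all 64 alternatives checked — unique.

straight(2), spin(right), spin(right)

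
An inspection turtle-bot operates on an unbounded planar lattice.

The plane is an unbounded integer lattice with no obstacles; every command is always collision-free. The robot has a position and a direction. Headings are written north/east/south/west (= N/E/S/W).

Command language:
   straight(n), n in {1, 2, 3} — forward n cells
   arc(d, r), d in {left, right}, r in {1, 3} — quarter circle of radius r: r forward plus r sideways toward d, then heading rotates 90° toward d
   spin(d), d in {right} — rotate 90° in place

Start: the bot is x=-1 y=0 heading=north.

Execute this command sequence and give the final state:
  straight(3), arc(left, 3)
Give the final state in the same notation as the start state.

start: x=-1 y=0 heading=north
t=1 straight(3) ⇒ x=-1 y=3 heading=north
t=2 arc(left, 3) ⇒ x=-4 y=6 heading=west

x=-4 y=6 heading=west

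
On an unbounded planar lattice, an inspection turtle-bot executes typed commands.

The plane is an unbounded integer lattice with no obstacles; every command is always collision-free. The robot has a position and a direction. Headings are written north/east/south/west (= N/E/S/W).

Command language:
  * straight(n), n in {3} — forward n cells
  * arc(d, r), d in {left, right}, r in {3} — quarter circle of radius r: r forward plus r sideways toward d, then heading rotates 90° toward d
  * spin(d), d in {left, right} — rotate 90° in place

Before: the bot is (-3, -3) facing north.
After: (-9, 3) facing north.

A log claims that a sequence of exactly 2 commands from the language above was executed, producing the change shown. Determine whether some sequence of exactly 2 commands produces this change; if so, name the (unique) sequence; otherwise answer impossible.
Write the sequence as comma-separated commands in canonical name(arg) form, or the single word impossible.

key: still facing N at the end — net rotation zero over 2 steps
initial: (-3, -3) facing north
t=1 arc(left, 3) ⇒ (-6, 0) facing west
t=2 arc(right, 3) ⇒ (-9, 3) facing north
all 25 alternatives checked — unique.

arc(left, 3), arc(right, 3)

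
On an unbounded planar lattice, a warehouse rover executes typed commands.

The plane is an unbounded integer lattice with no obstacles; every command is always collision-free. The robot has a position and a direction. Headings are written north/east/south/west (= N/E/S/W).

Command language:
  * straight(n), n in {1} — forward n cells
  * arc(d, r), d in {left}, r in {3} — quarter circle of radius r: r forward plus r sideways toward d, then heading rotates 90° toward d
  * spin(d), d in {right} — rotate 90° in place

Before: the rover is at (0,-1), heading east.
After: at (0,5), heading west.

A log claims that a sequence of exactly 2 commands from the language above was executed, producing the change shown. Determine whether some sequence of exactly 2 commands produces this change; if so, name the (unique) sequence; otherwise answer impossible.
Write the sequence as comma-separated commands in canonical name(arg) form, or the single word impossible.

key: position moved to (0,5) AND the heading swung to W — translation plus rotation needed
initial: at (0,-1), heading east
[1] after arc(left, 3): at (3,2), heading north
[2] after arc(left, 3): at (0,5), heading west
no other 2-command option fits: unique.

arc(left, 3), arc(left, 3)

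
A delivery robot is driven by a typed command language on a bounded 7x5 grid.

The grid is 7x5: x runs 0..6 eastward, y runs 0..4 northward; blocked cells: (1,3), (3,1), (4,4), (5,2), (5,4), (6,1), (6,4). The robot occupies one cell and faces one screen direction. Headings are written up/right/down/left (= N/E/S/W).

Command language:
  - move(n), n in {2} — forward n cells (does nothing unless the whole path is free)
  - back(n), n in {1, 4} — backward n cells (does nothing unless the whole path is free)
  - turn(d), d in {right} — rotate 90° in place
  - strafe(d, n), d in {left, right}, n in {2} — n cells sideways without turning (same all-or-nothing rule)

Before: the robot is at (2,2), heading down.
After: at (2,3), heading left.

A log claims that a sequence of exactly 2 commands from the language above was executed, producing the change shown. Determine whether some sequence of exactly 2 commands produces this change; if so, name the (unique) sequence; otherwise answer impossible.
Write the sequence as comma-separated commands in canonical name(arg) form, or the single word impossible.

back(1), turn(right)

key: running turn(right) before back(1) would end elsewhere — order is forced
start: at (2,2), heading down
1. back(1) → at (2,3), heading down
2. turn(right) → at (2,3), heading left
no other 2-command option fits: unique.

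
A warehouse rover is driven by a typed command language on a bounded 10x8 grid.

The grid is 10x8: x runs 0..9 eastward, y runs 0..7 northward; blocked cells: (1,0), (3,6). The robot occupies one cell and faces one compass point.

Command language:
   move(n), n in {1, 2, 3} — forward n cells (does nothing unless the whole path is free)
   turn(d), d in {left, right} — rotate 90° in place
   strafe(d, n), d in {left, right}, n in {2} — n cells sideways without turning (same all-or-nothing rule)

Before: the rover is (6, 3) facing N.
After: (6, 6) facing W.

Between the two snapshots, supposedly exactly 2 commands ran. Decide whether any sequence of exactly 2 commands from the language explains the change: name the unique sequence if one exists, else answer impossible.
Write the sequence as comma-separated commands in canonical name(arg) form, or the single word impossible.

key: order matters: swapping move(3) and turn(left) lands elsewhere
from: (6, 3) facing N
t=1 move(3) ⇒ (6, 6) facing N
t=2 turn(left) ⇒ (6, 6) facing W
no rival 2-sequence matches.

move(3), turn(left)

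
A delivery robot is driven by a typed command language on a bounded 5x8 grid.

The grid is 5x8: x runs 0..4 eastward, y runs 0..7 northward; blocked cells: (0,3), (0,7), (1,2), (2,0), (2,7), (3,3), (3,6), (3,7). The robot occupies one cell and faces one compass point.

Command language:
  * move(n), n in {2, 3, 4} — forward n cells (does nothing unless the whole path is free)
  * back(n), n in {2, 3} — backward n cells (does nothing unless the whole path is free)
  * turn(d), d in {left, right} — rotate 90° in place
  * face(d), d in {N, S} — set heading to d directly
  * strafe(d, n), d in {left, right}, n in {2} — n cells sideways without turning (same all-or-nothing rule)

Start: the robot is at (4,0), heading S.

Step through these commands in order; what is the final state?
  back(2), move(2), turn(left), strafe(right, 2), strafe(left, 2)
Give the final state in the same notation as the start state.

begin: at (4,0), heading S
[1] after back(2): at (4,2), heading S
[2] after move(2): at (4,0), heading S
[3] after turn(left): at (4,0), heading E
[4] after strafe(right, 2): at (4,0), heading E
[5] after strafe(left, 2): at (4,2), heading E

at (4,2), heading E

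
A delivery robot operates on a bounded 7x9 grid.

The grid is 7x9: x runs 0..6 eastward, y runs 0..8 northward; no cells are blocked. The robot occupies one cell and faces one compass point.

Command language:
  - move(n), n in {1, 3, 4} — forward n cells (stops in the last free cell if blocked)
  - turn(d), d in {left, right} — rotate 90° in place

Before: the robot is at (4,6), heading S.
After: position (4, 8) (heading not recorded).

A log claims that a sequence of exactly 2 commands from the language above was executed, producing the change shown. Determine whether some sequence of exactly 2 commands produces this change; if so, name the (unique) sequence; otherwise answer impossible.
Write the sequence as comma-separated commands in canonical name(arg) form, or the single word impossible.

checked all 2-command options: none fits.

impossible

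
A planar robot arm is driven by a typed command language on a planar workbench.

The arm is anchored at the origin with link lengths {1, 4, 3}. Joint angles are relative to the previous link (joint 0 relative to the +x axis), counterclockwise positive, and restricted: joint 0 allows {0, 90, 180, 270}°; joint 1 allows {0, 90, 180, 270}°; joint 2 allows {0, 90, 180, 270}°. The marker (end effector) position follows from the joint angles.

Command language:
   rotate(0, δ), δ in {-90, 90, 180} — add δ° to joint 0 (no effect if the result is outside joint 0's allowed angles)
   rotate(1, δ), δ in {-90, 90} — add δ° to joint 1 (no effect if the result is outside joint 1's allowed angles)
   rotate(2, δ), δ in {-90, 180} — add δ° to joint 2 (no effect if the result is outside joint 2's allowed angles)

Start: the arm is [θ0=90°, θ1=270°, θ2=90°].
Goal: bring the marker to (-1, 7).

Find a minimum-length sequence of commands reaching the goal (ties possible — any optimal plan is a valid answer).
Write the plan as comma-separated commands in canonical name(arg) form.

rotate(2, -90), rotate(0, 90)

initial: [θ0=90°, θ1=270°, θ2=90°]
1. rotate(2, -90) → [θ0=90°, θ1=270°, θ2=0°]
2. rotate(0, 90) → [θ0=180°, θ1=270°, θ2=0°]
nothing shorter than 2 reaches the goal.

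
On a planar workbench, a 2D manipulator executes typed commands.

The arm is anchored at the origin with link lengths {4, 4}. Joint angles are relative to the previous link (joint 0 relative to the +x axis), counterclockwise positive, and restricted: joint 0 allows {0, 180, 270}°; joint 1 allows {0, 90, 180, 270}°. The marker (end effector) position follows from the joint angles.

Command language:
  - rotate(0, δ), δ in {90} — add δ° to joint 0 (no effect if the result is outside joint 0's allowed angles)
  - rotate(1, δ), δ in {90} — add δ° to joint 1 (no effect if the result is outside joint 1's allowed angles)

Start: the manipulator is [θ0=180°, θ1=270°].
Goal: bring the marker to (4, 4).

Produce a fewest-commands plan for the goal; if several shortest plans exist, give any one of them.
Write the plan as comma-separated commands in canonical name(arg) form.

rotate(1, 90), rotate(1, 90), rotate(0, 90), rotate(0, 90)

begin: [θ0=180°, θ1=270°]
step 1 (rotate(1, 90)): [θ0=180°, θ1=0°]
step 2 (rotate(1, 90)): [θ0=180°, θ1=90°]
step 3 (rotate(0, 90)): [θ0=270°, θ1=90°]
step 4 (rotate(0, 90)): [θ0=0°, θ1=90°]
shorter routes all fall short; 4 is best.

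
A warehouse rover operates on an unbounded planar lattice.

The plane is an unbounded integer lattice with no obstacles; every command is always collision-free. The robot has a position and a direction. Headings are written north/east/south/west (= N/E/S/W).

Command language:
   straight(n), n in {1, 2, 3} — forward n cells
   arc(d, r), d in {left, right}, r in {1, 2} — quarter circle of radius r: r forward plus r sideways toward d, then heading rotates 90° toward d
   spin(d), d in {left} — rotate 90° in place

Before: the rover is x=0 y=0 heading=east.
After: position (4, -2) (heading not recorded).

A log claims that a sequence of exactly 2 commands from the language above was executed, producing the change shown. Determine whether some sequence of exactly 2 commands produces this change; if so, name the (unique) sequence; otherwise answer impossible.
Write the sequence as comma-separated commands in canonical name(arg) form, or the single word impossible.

key: running arc(right, 2) before straight(2) would end elsewhere — order is forced
start: x=0 y=0 heading=east
step 1 (straight(2)): x=2 y=0 heading=east
step 2 (arc(right, 2)): x=4 y=-2 heading=south
all 64 alternatives checked — unique.

straight(2), arc(right, 2)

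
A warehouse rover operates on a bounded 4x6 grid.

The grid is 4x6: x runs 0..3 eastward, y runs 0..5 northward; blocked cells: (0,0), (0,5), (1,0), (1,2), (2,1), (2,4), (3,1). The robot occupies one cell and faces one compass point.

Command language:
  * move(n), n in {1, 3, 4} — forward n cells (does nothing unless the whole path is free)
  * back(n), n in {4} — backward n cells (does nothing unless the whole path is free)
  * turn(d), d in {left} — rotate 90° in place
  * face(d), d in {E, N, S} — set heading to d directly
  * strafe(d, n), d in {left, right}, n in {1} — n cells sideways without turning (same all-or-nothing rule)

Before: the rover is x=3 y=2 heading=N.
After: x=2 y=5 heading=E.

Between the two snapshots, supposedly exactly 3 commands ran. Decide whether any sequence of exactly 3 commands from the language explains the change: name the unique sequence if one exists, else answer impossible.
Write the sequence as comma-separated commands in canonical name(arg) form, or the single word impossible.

move(3), strafe(left, 1), face(E)

key: position moved to (2,5) AND the heading swung to E — translation plus rotation needed
start: x=3 y=2 heading=N
1. move(3) → x=3 y=5 heading=N
2. strafe(left, 1) → x=2 y=5 heading=N
3. face(E) → x=2 y=5 heading=E
no rival 3-sequence matches.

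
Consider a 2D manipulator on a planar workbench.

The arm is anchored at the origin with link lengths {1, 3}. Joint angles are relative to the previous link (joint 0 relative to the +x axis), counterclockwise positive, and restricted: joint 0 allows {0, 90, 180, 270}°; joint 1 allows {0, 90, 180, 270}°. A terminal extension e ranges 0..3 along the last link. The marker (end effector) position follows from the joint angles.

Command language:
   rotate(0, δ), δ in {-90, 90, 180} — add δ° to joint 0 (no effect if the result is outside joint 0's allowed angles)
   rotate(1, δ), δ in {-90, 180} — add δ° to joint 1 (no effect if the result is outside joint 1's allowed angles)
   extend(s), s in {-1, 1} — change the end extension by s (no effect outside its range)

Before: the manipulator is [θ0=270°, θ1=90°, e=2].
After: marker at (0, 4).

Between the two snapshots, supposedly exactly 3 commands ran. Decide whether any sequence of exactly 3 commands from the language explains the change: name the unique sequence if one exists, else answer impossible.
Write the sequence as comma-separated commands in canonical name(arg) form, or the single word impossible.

from: [θ0=270°, θ1=90°, e=2]
t=1 rotate(1, -90) ⇒ [θ0=270°, θ1=0°, e=2]
t=2 rotate(1, -90) ⇒ [θ0=270°, θ1=270°, e=2]
t=3 rotate(1, -90) ⇒ [θ0=270°, θ1=180°, e=2]
all 343 alternatives checked — unique.

rotate(1, -90), rotate(1, -90), rotate(1, -90)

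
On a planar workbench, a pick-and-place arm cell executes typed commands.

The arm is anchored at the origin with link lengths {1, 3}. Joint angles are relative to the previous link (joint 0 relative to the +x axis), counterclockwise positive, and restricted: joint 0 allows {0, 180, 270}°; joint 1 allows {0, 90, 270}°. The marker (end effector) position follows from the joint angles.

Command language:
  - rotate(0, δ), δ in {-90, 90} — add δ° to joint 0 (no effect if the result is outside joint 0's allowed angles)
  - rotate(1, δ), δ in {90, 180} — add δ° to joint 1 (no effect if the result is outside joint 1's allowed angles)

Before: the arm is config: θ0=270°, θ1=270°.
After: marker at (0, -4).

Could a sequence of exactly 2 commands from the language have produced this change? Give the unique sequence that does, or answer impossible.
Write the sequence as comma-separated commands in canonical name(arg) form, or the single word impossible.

key: order matters: swapping rotate(1, 90) and rotate(1, 180) lands elsewhere
from: config: θ0=270°, θ1=270°
[1] after rotate(1, 90): config: θ0=270°, θ1=0°
[2] after rotate(1, 180): config: θ0=270°, θ1=0°
uniquely the one of 16 2-step routes that fits.

rotate(1, 90), rotate(1, 180)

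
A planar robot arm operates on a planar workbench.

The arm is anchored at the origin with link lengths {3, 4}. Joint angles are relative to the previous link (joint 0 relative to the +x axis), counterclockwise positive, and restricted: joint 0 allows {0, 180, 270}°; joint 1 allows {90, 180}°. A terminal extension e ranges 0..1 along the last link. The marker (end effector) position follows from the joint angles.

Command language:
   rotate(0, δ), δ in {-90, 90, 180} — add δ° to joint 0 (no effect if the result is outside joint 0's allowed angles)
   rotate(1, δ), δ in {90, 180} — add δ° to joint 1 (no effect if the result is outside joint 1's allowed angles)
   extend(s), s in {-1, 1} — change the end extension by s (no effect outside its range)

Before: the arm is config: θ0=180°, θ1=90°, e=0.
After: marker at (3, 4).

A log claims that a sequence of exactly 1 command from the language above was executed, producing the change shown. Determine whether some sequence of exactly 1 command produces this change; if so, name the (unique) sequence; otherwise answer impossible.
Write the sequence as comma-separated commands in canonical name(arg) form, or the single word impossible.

initial: config: θ0=180°, θ1=90°, e=0
step 1 (rotate(0, 180)): config: θ0=0°, θ1=90°, e=0
all 7 alternatives checked — unique.

rotate(0, 180)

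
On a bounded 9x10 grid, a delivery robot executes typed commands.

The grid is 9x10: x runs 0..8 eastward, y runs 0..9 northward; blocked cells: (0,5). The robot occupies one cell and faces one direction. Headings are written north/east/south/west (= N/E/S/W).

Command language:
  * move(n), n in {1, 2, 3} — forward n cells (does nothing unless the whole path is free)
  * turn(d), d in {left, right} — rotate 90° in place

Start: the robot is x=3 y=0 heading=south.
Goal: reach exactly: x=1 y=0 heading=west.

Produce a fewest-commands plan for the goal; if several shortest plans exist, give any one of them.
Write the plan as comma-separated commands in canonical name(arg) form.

initial: x=3 y=0 heading=south
1. turn(right) → x=3 y=0 heading=west
2. move(2) → x=1 y=0 heading=west
no 1-step plan works, so 2 is optimal.

turn(right), move(2)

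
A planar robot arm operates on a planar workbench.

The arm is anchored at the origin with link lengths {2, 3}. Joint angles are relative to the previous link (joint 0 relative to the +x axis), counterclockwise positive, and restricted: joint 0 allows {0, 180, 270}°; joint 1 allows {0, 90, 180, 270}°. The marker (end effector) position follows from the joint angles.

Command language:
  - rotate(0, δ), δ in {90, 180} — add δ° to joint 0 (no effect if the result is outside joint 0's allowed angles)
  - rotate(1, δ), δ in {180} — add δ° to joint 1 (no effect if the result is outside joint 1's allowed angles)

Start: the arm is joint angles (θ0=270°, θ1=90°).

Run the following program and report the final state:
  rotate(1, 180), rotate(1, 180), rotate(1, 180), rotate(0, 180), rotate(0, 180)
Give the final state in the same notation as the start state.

joint angles (θ0=270°, θ1=270°)

begin: joint angles (θ0=270°, θ1=90°)
1. rotate(1, 180) → joint angles (θ0=270°, θ1=270°)
2. rotate(1, 180) → joint angles (θ0=270°, θ1=90°)
3. rotate(1, 180) → joint angles (θ0=270°, θ1=270°)
4. rotate(0, 180) → joint angles (θ0=270°, θ1=270°)
5. rotate(0, 180) → joint angles (θ0=270°, θ1=270°)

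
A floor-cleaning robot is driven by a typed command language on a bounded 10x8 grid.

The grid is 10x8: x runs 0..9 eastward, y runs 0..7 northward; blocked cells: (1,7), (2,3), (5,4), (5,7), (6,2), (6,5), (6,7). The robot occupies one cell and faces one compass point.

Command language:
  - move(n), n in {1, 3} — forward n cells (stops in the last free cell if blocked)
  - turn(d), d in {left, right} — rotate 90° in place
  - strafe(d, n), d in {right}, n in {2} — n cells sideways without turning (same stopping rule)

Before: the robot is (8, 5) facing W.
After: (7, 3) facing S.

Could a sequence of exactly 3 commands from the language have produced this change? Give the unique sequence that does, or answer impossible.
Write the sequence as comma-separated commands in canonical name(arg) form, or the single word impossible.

impossible

all 125 sequences checked — none match.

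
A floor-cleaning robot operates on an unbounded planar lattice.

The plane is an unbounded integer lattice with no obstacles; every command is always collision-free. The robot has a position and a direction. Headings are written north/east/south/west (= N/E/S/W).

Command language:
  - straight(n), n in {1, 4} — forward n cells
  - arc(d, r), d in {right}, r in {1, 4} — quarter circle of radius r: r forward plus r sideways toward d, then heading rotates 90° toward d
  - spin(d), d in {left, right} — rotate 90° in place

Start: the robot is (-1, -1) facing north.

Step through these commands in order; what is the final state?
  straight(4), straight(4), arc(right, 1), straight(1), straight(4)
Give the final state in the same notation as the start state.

(5, 8) facing east

t0: (-1, -1) facing north
step 1 (straight(4)): (-1, 3) facing north
step 2 (straight(4)): (-1, 7) facing north
step 3 (arc(right, 1)): (0, 8) facing east
step 4 (straight(1)): (1, 8) facing east
step 5 (straight(4)): (5, 8) facing east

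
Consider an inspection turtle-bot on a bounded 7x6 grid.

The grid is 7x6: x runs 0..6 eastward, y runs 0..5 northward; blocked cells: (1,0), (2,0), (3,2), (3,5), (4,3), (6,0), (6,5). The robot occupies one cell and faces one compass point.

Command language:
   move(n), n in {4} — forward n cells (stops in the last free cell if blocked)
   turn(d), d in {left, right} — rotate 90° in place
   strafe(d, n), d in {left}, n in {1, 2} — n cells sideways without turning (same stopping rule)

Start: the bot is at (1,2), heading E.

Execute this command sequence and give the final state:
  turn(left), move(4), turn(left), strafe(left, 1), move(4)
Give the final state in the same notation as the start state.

from: at (1,2), heading E
step 1 (turn(left)): at (1,2), heading N
step 2 (move(4)): at (1,5), heading N
step 3 (turn(left)): at (1,5), heading W
step 4 (strafe(left, 1)): at (1,4), heading W
step 5 (move(4)): at (0,4), heading W

at (0,4), heading W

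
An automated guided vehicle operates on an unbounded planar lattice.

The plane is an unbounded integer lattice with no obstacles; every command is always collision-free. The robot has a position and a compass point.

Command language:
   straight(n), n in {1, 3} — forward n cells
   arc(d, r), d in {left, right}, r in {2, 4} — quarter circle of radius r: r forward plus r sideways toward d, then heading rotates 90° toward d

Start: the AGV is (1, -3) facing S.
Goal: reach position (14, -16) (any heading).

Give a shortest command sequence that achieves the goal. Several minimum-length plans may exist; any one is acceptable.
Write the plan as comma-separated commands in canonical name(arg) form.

begin: (1, -3) facing S
t=1 arc(left, 2) ⇒ (3, -5) facing E
t=2 arc(right, 4) ⇒ (7, -9) facing S
t=3 straight(3) ⇒ (7, -12) facing S
t=4 arc(left, 4) ⇒ (11, -16) facing E
t=5 straight(3) ⇒ (14, -16) facing E
minimal: 5 command(s), checked below 5.

arc(left, 2), arc(right, 4), straight(3), arc(left, 4), straight(3)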